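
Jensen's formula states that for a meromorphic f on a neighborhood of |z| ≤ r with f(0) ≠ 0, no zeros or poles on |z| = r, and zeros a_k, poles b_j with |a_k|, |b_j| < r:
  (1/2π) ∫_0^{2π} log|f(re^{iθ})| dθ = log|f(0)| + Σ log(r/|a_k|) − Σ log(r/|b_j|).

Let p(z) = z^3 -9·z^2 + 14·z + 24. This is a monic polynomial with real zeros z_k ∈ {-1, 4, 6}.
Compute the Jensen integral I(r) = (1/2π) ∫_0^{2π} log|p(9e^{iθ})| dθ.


Zeros: -1, 4, 6; r = 9.
Inside |z| < r: -1, 4, 6. Outside (|z| ≥ r): ∅.
p(0) = 24, so log|p(0)| = log(24) = 3.1781.
Apply Jensen: I(r) = log|p(0)| + Σ_k log(r/|z_k|), summed over zeros inside |z| < r.
  log(r/|z_k|) for z_k = -1: log(9/1) = 2.1972
  log(r/|z_k|) for z_k = 4: log(9/4) = 0.8109
  log(r/|z_k|) for z_k = 6: log(9/6) = 0.4055
Sum over inside zeros: 3.4136.
I(r) = log|p(0)| + (inside sum) = 3.1781 + 3.4136 = 6.5917.
Closed form (all zeros inside, monic): I(r) = n·log(r) = 3·log(9) = 6.5917. ✓

I(r) ≈ 6.5917.


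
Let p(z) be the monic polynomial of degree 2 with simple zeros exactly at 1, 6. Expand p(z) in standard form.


The polynomial is p(z) = ∏_{α ∈ S} (z − α), where S = {1, 6}.
Expanding the product yields: p(z) = z^2 -7·z + 6.
The resulting polynomial has degree 2 and real coefficients as required.

p(z) = z^2 -7·z + 6.


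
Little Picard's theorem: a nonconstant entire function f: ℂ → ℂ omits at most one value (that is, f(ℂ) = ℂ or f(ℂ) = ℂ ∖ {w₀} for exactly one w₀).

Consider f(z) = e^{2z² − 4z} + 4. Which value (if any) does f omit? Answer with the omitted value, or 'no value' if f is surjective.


Little Picard bounds the complement of f(ℂ) to at most one point.
The exponent g(z) = 2z² − 4z is a nonconstant polynomial, hence surjective onto ℂ. So e^{g(z)} takes every value in {e^w : w ∈ ℂ} = ℂ ∖ {0}. Adding 4 shifts the range to ℂ ∖ {4}. f omits exactly 4.

Omitted value: 4.


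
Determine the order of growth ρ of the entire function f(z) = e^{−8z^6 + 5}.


|e^{−8z^6 + 5}| = e^{Re(-8·z^6) + 5} ≤ e^{8|z|^6 + 5} = e^{8r^6 + 5} on |z| = r, so ρ ≤ 6. Choosing z on |z|=r so that -8·z^6 is real positive (always possible by picking arg z appropriately) gives |f(z)| = e^{8r^6 + 5}, matching the bound. The additive constant 5 does not affect log log M(r) ~ 6·log r. Hence ρ = 6.
Therefore ρ = 6.

Order ρ = 6.


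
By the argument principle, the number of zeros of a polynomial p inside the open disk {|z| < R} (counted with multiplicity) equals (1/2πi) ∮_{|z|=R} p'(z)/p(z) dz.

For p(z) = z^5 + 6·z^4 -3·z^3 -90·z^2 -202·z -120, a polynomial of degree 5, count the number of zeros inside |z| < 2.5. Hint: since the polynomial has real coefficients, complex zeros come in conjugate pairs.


The zeros of p are: -1, -3, (-3 + 1i), (-3 - 1i), 4.
Their magnitudes are: 1, 3, 3.162, 3.162, 4.
Zeros with |z| < R = 2.5: -1.
Count = 1.
By the argument principle, (1/2πi) ∮_{|z|=R} p'(z)/p(z) dz equals exactly this count.

Number of zeros inside |z| < 2.5: 1.


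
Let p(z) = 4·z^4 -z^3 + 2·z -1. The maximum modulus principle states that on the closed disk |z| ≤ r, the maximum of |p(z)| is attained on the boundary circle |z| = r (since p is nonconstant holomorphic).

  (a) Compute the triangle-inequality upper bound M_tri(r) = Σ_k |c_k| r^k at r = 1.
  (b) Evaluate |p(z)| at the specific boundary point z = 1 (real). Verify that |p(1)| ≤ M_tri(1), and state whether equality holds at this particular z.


Coefficients: c_0 = -1, c_1 = 2, c_2 = 0, c_3 = -1, c_4 = 4. Radius r = 1.
Part (a). Triangle bound: M_tri(r) = Σ_k |c_k| r^k
  = |-1|·1^0 + |2|·1^1 + |0|·1^2 + |-1|·1^3 + |4|·1^4
  = 1 + 2 + 0 + 1 + 4 = 8.
This bounds M(r) := max_{|z|=r} |p(z)| from above; equality holds iff all terms c_k z^k can be made to align in phase at a single z on |z|=r.
Part (b). At z = 1 (real, on the circle |z| = r):
  p(1) = (-1)·1^0 + (2)·1^1 + (0)·1^2 + (-1)·1^3 + (4)·1^4 = 4.
  |p(1)| = 4.
Check: |p(1)| = 4 ≤ 8 = M_tri(1). ✓ Equality does not hold at z = 1 (the coefficients have mixed signs, so the terms do not all align in phase there).

M_tri(1) = 8; |p(1)| = 4; equality at z=1: no.


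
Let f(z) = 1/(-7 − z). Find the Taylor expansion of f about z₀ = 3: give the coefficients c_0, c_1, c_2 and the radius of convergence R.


Let w = z − z₀, so z = z₀ + w.
Then -7 − z = -7 − (z₀ + w) = (-7 − z₀) − w = -10 − w.
f(z) = 1/(-10 − w) = (1/(-10)) · 1/(1 − w/(-10)) = Σ_{n≥0} w^n / (-10)^(n+1).
So c_n = 1/(-10)^(n+1):
  c_0 = 1/(-10)^1 = -1/10.
  c_1 = 1/(-10)^2 = 1/100.
  c_2 = 1/(-10)^3 = -1/1000.
The series is valid for |w/d| < 1, i.e. |z − z₀| < |d|.
Radius of convergence: R = |-7 − z₀| = |-10| = 10 (distance from z₀ to the singularity z = -7).

c_0 = -1/10, c_1 = 1/100, c_2 = -1/1000; R = 10.


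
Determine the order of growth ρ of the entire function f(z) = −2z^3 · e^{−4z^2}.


M(r) = max_{|z|=r} |-2|·|z|^3·|e^{−4z^2}| = 2·r^3 · e^{4r^2} (the factors attain their maxima compatibly on |z|=r). Then log M(r) = log 2 + 3·log r + 4r^2, dominated by the last term, so log log M(r) ~ 2·log r. The polynomial factor -2z^3 contributes only a log r term and does not affect the order. ρ = 2.
Therefore ρ = 2.

Order ρ = 2.


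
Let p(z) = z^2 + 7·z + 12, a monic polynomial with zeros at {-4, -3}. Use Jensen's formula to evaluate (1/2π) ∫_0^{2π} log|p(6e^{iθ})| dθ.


Zeros: -4, -3; r = 6.
Inside |z| < r: -4, -3. Outside (|z| ≥ r): ∅.
p(0) = 12, so log|p(0)| = log(12) = 2.4849.
Apply Jensen: I(r) = log|p(0)| + Σ_k log(r/|z_k|), summed over zeros inside |z| < r.
  log(r/|z_k|) for z_k = -4: log(6/4) = 0.4055
  log(r/|z_k|) for z_k = -3: log(6/3) = 0.6931
Sum over inside zeros: 1.0986.
I(r) = log|p(0)| + (inside sum) = 2.4849 + 1.0986 = 3.5835.
Closed form (all zeros inside, monic): I(r) = n·log(r) = 2·log(6) = 3.5835. ✓

I(r) ≈ 3.5835.


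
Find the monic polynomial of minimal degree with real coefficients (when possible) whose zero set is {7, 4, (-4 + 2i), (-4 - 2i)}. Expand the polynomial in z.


The polynomial is p(z) = ∏_{α ∈ S} (z − α), where S = {7, 4, (-4 + 2i), (-4 - 2i)}.
Expanding the product yields: p(z) = z^4 -3·z^3 -40·z^2 + 4·z + 560.
Note conjugate pairs combine to real quadratics: (z − (-4+2i))(z − (-4−2i)) = z² + 8z + 20.
The resulting polynomial has degree 4 and real coefficients as required.

p(z) = z^4 -3·z^3 -40·z^2 + 4·z + 560.


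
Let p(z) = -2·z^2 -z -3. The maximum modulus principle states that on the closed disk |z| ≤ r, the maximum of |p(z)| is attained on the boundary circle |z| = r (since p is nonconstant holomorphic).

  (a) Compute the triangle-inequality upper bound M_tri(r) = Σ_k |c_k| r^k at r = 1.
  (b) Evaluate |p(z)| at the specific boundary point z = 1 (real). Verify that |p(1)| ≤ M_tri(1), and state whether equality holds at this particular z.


Coefficients: c_0 = -3, c_1 = -1, c_2 = -2. Radius r = 1.
Part (a). Triangle bound: M_tri(r) = Σ_k |c_k| r^k
  = |-3|·1^0 + |-1|·1^1 + |-2|·1^2
  = 3 + 1 + 2 = 6.
This bounds M(r) := max_{|z|=r} |p(z)| from above; equality holds iff all terms c_k z^k can be made to align in phase at a single z on |z|=r.
Part (b). At z = 1 (real, on the circle |z| = r):
  p(1) = (-3)·1^0 + (-1)·1^1 + (-2)·1^2 = -6.
  |p(1)| = 6.
Since all nonzero coefficients share the same sign, |p(1)| = 6 = M_tri(1); the triangle bound is attained at z = 1, so in fact M(r) = 6.

M_tri(1) = 6; |p(1)| = 6; equality at z=1: yes.


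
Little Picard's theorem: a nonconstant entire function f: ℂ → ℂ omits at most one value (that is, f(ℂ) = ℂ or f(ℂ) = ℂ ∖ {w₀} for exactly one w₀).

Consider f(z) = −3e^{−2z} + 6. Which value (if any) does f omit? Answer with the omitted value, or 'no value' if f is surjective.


Little Picard bounds the complement of f(ℂ) to at most one point.
e^{−2z} is never zero on ℂ, so -3·e^{−2z} takes every value in ℂ ∖ {0}. Adding 6 shifts the range to ℂ ∖ {6}. Thus f omits exactly the value 6.

Omitted value: 6.


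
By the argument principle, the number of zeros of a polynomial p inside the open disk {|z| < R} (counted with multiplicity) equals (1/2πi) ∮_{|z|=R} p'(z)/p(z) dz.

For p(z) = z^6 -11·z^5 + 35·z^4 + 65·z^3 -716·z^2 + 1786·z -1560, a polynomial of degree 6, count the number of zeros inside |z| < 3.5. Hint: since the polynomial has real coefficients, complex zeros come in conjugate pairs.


The zeros of p are: -4, (3 + 1i), (3 - 1i), 3, (3 + 2i), (3 - 2i).
Their magnitudes are: 4, 3.162, 3.162, 3, 3.606, 3.606.
Zeros with |z| < R = 3.5: (3 + 1i), (3 - 1i), 3.
Count = 3.
By the argument principle, (1/2πi) ∮_{|z|=R} p'(z)/p(z) dz equals exactly this count.

Number of zeros inside |z| < 3.5: 3.


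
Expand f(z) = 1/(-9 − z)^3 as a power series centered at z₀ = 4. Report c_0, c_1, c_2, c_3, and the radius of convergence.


Let w = z − z₀, so z = z₀ + w.
Then -9 − z = -9 − (z₀ + w) = (-9 − z₀) − w = -13 − w.
f(z) = 1/(-13 − w)^3 = (1/(-13)^3) · (1 − w/(-13))^{−3}.
By the binomial series (1−u)^{−3} = Σ_{n≥0} C(n+2, 2) u^n for |u|<1, with u = w/(-13):
  c_n = C(n+2, 2) / (-13)^(n+3).
  c_0 = 1/(-13)^3 = -1/2197.
  c_1 = 3/(-13)^4 = 3/28561.
  c_2 = 6/(-13)^5 = -6/371293.
  c_3 = 10/(-13)^6 = 10/4826809.
The series is valid for |w/d| < 1, i.e. |z − z₀| < |d|.
Radius of convergence: R = |-9 − z₀| = |-13| = 13 (distance from z₀ to the singularity z = -9).

c_0 = -1/2197, c_1 = 3/28561, c_2 = -6/371293, c_3 = 10/4826809; R = 13.


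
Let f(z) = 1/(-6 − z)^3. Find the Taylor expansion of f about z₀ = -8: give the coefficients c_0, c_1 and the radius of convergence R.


Let w = z − z₀, so z = z₀ + w.
Then -6 − z = -6 − (z₀ + w) = (-6 − z₀) − w = 2 − w.
f(z) = 1/(2 − w)^3 = (1/(2)^3) · (1 − w/(2))^{−3}.
By the binomial series (1−u)^{−3} = Σ_{n≥0} C(n+2, 2) u^n for |u|<1, with u = w/(2):
  c_n = C(n+2, 2) / (2)^(n+3).
  c_0 = 1/(2)^3 = 1/8.
  c_1 = 3/(2)^4 = 3/16.
The series is valid for |w/d| < 1, i.e. |z − z₀| < |d|.
Radius of convergence: R = |-6 − z₀| = |2| = 2 (distance from z₀ to the singularity z = -6).

c_0 = 1/8, c_1 = 3/16; R = 2.


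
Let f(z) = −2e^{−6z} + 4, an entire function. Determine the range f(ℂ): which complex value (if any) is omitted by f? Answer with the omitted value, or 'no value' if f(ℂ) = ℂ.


Little Picard bounds the complement of f(ℂ) to at most one point.
e^{−6z} is never zero on ℂ, so -2·e^{−6z} takes every value in ℂ ∖ {0}. Adding 4 shifts the range to ℂ ∖ {4}. Thus f omits exactly the value 4.

Omitted value: 4.


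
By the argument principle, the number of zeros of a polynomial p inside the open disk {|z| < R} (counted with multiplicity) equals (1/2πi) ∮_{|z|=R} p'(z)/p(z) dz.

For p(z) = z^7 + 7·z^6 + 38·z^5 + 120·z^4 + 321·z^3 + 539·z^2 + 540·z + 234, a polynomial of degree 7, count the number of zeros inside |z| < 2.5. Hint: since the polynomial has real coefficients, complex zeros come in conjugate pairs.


The zeros of p are: (0 + 3i), (0 - 3i), (-2 + 3i), (-2 - 3i), (-1 + 1i), (-1 - 1i), -1.
Their magnitudes are: 3, 3, 3.606, 3.606, 1.414, 1.414, 1.
Zeros with |z| < R = 2.5: (-1 + 1i), (-1 - 1i), -1.
Count = 3.
By the argument principle, (1/2πi) ∮_{|z|=R} p'(z)/p(z) dz equals exactly this count.

Number of zeros inside |z| < 2.5: 3.


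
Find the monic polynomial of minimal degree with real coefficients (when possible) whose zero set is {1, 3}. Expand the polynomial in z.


The polynomial is p(z) = ∏_{α ∈ S} (z − α), where S = {1, 3}.
Expanding the product yields: p(z) = z^2 -4·z + 3.
The resulting polynomial has degree 2 and real coefficients as required.

p(z) = z^2 -4·z + 3.


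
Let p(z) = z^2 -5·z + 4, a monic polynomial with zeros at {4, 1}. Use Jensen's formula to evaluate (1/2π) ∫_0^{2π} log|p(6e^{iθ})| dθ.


Zeros: 1, 4; r = 6.
Inside |z| < r: 1, 4. Outside (|z| ≥ r): ∅.
p(0) = 4, so log|p(0)| = log(4) = 1.3863.
Apply Jensen: I(r) = log|p(0)| + Σ_k log(r/|z_k|), summed over zeros inside |z| < r.
  log(r/|z_k|) for z_k = 4: log(6/4) = 0.4055
  log(r/|z_k|) for z_k = 1: log(6/1) = 1.7918
Sum over inside zeros: 2.1972.
I(r) = log|p(0)| + (inside sum) = 1.3863 + 2.1972 = 3.5835.
Closed form (all zeros inside, monic): I(r) = n·log(r) = 2·log(6) = 3.5835. ✓

I(r) ≈ 3.5835.


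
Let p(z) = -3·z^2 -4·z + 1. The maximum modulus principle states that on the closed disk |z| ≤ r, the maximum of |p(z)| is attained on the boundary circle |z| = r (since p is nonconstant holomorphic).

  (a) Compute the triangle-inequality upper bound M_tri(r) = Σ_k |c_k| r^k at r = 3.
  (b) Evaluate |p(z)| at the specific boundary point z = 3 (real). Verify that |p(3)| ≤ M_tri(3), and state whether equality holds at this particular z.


Coefficients: c_0 = 1, c_1 = -4, c_2 = -3. Radius r = 3.
Part (a). Triangle bound: M_tri(r) = Σ_k |c_k| r^k
  = |1|·3^0 + |-4|·3^1 + |-3|·3^2
  = 1 + 12 + 27 = 40.
This bounds M(r) := max_{|z|=r} |p(z)| from above; equality holds iff all terms c_k z^k can be made to align in phase at a single z on |z|=r.
Part (b). At z = 3 (real, on the circle |z| = r):
  p(3) = (1)·3^0 + (-4)·3^1 + (-3)·3^2 = -38.
  |p(3)| = 38.
Check: |p(3)| = 38 ≤ 40 = M_tri(3). ✓ Equality does not hold at z = 3 (the coefficients have mixed signs, so the terms do not all align in phase there).

M_tri(3) = 40; |p(3)| = 38; equality at z=3: no.


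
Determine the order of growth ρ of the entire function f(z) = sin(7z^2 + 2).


Write sin(w) = (e^{iw} ± e^{−iw})/(2 or 2i), so |sin(w)| ≤ e^{|w|}. With w = 7z^2 + 2, |w| ≤ 7r^2 + 2 on |z|=r, giving M(r) ≤ e^{7r^2 + 2} and ρ ≤ 2. For the lower bound, choose z on |z|=r with 7z^2 purely imaginary of modulus 7r^2; then |sin(7z^2 + 2)| grows like e^{7r^2}/2, so ρ ≥ 2. Hence ρ = 2.
Therefore ρ = 2.

Order ρ = 2.


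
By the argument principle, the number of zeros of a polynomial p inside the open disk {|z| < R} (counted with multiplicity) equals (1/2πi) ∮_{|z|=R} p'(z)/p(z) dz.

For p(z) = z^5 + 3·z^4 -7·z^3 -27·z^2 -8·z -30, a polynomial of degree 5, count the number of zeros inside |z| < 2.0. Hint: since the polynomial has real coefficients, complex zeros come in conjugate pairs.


The zeros of p are: (-3 + 1i), (-3 - 1i), (0 + 1i), (0 - 1i), 3.
Their magnitudes are: 3.162, 3.162, 1, 1, 3.
Zeros with |z| < R = 2.0: (0 + 1i), (0 - 1i).
Count = 2.
By the argument principle, (1/2πi) ∮_{|z|=R} p'(z)/p(z) dz equals exactly this count.

Number of zeros inside |z| < 2.0: 2.


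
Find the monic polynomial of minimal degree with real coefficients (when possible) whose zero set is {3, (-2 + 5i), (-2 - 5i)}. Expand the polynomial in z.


The polynomial is p(z) = ∏_{α ∈ S} (z − α), where S = {3, (-2 + 5i), (-2 - 5i)}.
Expanding the product yields: p(z) = z^3 + z^2 + 17·z -87.
Note conjugate pairs combine to real quadratics: (z − (-2+5i))(z − (-2−5i)) = z² + 4z + 29.
The resulting polynomial has degree 3 and real coefficients as required.

p(z) = z^3 + z^2 + 17·z -87.


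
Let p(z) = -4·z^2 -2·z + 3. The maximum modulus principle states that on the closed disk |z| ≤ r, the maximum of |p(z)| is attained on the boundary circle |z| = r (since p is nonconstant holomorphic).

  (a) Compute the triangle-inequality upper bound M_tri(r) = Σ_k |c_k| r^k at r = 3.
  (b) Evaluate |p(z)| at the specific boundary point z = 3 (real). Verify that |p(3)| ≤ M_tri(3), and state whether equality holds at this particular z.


Coefficients: c_0 = 3, c_1 = -2, c_2 = -4. Radius r = 3.
Part (a). Triangle bound: M_tri(r) = Σ_k |c_k| r^k
  = |3|·3^0 + |-2|·3^1 + |-4|·3^2
  = 3 + 6 + 36 = 45.
This bounds M(r) := max_{|z|=r} |p(z)| from above; equality holds iff all terms c_k z^k can be made to align in phase at a single z on |z|=r.
Part (b). At z = 3 (real, on the circle |z| = r):
  p(3) = (3)·3^0 + (-2)·3^1 + (-4)·3^2 = -39.
  |p(3)| = 39.
Check: |p(3)| = 39 ≤ 45 = M_tri(3). ✓ Equality does not hold at z = 3 (the coefficients have mixed signs, so the terms do not all align in phase there).

M_tri(3) = 45; |p(3)| = 39; equality at z=3: no.


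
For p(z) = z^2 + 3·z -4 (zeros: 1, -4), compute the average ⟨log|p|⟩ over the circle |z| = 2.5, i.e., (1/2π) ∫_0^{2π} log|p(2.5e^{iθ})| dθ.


Zeros: -4, 1; r = 2.5.
Inside |z| < r: 1. Outside (|z| ≥ r): -4.
p(0) = -4, so log|p(0)| = log(4) = 1.3863.
Apply Jensen: I(r) = log|p(0)| + Σ_k log(r/|z_k|), summed over zeros inside |z| < r.
  log(r/|z_k|) for z_k = 1: log(2.5/1) = 0.9163
  Outside zeros (-4) contribute nothing to the Jensen sum.
Sum over inside zeros: 0.9163.
I(r) = log|p(0)| + (inside sum) = 1.3863 + 0.9163 = 2.3026.
Note: since some zeros are outside |z| ≤ r, the simplified n·log(r) form does NOT apply — only the inside zeros contribute.

I(r) ≈ 2.3026.


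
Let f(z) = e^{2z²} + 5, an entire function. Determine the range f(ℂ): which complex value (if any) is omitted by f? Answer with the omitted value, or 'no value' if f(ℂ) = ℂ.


Little Picard bounds the complement of f(ℂ) to at most one point.
The exponent g(z) = 2z² is a nonconstant polynomial, hence surjective onto ℂ. So e^{g(z)} takes every value in {e^w : w ∈ ℂ} = ℂ ∖ {0}. Adding 5 shifts the range to ℂ ∖ {5}. f omits exactly 5.

Omitted value: 5.


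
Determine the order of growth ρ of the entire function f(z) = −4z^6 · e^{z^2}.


M(r) = max_{|z|=r} |-4|·|z|^6·|e^{z^2}| = 4·r^6 · e^{1r^2} (the factors attain their maxima compatibly on |z|=r). Then log M(r) = log 4 + 6·log r + 1r^2, dominated by the last term, so log log M(r) ~ 2·log r. The polynomial factor -4z^6 contributes only a log r term and does not affect the order. ρ = 2.
Therefore ρ = 2.

Order ρ = 2.


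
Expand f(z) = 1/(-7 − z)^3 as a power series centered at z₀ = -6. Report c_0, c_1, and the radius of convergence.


Let w = z − z₀, so z = z₀ + w.
Then -7 − z = -7 − (z₀ + w) = (-7 − z₀) − w = -1 − w.
f(z) = 1/(-1 − w)^3 = (1/(-1)^3) · (1 − w/(-1))^{−3}.
By the binomial series (1−u)^{−3} = Σ_{n≥0} C(n+2, 2) u^n for |u|<1, with u = w/(-1):
  c_n = C(n+2, 2) / (-1)^(n+3).
  c_0 = 1/(-1)^3 = -1.
  c_1 = 3/(-1)^4 = 3.
The series is valid for |w/d| < 1, i.e. |z − z₀| < |d|.
Radius of convergence: R = |-7 − z₀| = |-1| = 1 (distance from z₀ to the singularity z = -7).

c_0 = -1, c_1 = 3; R = 1.


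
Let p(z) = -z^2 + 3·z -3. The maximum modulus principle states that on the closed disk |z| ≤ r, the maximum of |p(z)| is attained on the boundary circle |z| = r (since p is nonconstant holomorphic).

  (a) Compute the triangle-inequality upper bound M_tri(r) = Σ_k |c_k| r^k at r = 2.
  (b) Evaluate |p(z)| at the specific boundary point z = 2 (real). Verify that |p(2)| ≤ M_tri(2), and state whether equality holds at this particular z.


Coefficients: c_0 = -3, c_1 = 3, c_2 = -1. Radius r = 2.
Part (a). Triangle bound: M_tri(r) = Σ_k |c_k| r^k
  = |-3|·2^0 + |3|·2^1 + |-1|·2^2
  = 3 + 6 + 4 = 13.
This bounds M(r) := max_{|z|=r} |p(z)| from above; equality holds iff all terms c_k z^k can be made to align in phase at a single z on |z|=r.
Part (b). At z = 2 (real, on the circle |z| = r):
  p(2) = (-3)·2^0 + (3)·2^1 + (-1)·2^2 = -1.
  |p(2)| = 1.
Check: |p(2)| = 1 ≤ 13 = M_tri(2). ✓ Equality does not hold at z = 2 (the coefficients have mixed signs, so the terms do not all align in phase there).

M_tri(2) = 13; |p(2)| = 1; equality at z=2: no.


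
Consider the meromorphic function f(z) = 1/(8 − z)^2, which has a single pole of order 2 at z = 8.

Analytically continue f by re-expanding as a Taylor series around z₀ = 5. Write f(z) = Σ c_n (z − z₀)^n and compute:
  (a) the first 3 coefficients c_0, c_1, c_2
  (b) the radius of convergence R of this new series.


Let w = z − z₀, so z = z₀ + w.
Then 8 − z = 8 − (z₀ + w) = (8 − z₀) − w = 3 − w.
f(z) = 1/(3 − w)^2 = (1/(3)^2) · (1 − w/(3))^{−2}.
By the binomial series (1−u)^{−2} = Σ_{n≥0} C(n+1, 1) u^n for |u|<1, with u = w/(3):
  c_n = C(n+1, 1) / (3)^(n+2).
  c_0 = 1/(3)^2 = 1/9.
  c_1 = 2/(3)^3 = 2/27.
  c_2 = 3/(3)^4 = 1/27.
The series is valid for |w/d| < 1, i.e. |z − z₀| < |d|.
Radius of convergence: R = |8 − z₀| = |3| = 3 (distance from z₀ to the singularity z = 8).

c_0 = 1/9, c_1 = 2/27, c_2 = 1/27; R = 3.


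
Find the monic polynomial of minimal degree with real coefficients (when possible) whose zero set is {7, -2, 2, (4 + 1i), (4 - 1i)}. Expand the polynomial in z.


The polynomial is p(z) = ∏_{α ∈ S} (z − α), where S = {7, -2, 2, (4 + 1i), (4 - 1i)}.
Expanding the product yields: p(z) = z^5 -15·z^4 + 69·z^3 -59·z^2 -292·z + 476.
Note conjugate pairs combine to real quadratics: (z − (4+1i))(z − (4−1i)) = z² − 8z + 17.
The resulting polynomial has degree 5 and real coefficients as required.

p(z) = z^5 -15·z^4 + 69·z^3 -59·z^2 -292·z + 476.


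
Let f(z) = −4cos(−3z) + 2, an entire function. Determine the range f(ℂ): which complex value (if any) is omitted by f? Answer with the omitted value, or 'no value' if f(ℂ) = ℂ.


Little Picard bounds the complement of f(ℂ) to at most one point.
cos is entire and surjective onto ℂ: for every w ∈ ℂ, cos(ζ) = w has a solution ζ ∈ ℂ (e.g., via the complex inverse arccos). With ζ = −3z this gives z = ζ/(-3). Then -4·cos(−3z) takes every value in -4·ℂ = ℂ, and adding 2 is a bijection of ℂ. So f is surjective and omits no value. (Note: only on the real line is cos bounded by [−1, 1].)

Omitted value: no value.


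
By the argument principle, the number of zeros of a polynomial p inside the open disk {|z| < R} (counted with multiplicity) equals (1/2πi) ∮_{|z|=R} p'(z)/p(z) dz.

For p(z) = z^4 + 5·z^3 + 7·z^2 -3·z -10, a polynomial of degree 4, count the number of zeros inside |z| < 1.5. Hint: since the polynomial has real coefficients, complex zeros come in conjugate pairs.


The zeros of p are: (-2 + 1i), (-2 - 1i), 1, -2.
Their magnitudes are: 2.236, 2.236, 1, 2.
Zeros with |z| < R = 1.5: 1.
Count = 1.
By the argument principle, (1/2πi) ∮_{|z|=R} p'(z)/p(z) dz equals exactly this count.

Number of zeros inside |z| < 1.5: 1.


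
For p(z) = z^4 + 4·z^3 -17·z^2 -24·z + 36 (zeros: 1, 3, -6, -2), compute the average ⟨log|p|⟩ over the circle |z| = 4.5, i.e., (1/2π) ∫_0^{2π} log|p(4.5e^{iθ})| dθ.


Zeros: -6, -2, 1, 3; r = 4.5.
Inside |z| < r: -2, 1, 3. Outside (|z| ≥ r): -6.
p(0) = 36, so log|p(0)| = log(36) = 3.5835.
Apply Jensen: I(r) = log|p(0)| + Σ_k log(r/|z_k|), summed over zeros inside |z| < r.
  log(r/|z_k|) for z_k = 1: log(4.5/1) = 1.5041
  log(r/|z_k|) for z_k = 3: log(4.5/3) = 0.4055
  log(r/|z_k|) for z_k = -2: log(4.5/2) = 0.8109
  Outside zeros (-6) contribute nothing to the Jensen sum.
Sum over inside zeros: 2.7205.
I(r) = log|p(0)| + (inside sum) = 3.5835 + 2.7205 = 6.3040.
Note: since some zeros are outside |z| ≤ r, the simplified n·log(r) form does NOT apply — only the inside zeros contribute.

I(r) ≈ 6.3040.


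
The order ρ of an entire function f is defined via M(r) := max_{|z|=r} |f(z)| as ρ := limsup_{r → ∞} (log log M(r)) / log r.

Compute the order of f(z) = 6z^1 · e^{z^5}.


M(r) = max_{|z|=r} |6|·|z|^1·|e^{z^5}| = 6·r^1 · e^{1r^5} (the factors attain their maxima compatibly on |z|=r). Then log M(r) = log 6 + 1·log r + 1r^5, dominated by the last term, so log log M(r) ~ 5·log r. The polynomial factor 6z^1 contributes only a log r term and does not affect the order. ρ = 5.
Therefore ρ = 5.

Order ρ = 5.


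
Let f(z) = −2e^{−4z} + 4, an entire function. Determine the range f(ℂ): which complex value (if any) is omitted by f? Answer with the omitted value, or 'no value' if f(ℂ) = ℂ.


Little Picard bounds the complement of f(ℂ) to at most one point.
e^{−4z} is never zero on ℂ, so -2·e^{−4z} takes every value in ℂ ∖ {0}. Adding 4 shifts the range to ℂ ∖ {4}. Thus f omits exactly the value 4.

Omitted value: 4.


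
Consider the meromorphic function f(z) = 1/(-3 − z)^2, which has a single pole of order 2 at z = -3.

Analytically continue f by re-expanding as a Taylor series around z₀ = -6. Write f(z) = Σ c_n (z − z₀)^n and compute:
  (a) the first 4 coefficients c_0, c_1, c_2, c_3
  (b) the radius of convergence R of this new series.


Let w = z − z₀, so z = z₀ + w.
Then -3 − z = -3 − (z₀ + w) = (-3 − z₀) − w = 3 − w.
f(z) = 1/(3 − w)^2 = (1/(3)^2) · (1 − w/(3))^{−2}.
By the binomial series (1−u)^{−2} = Σ_{n≥0} C(n+1, 1) u^n for |u|<1, with u = w/(3):
  c_n = C(n+1, 1) / (3)^(n+2).
  c_0 = 1/(3)^2 = 1/9.
  c_1 = 2/(3)^3 = 2/27.
  c_2 = 3/(3)^4 = 1/27.
  c_3 = 4/(3)^5 = 4/243.
The series is valid for |w/d| < 1, i.e. |z − z₀| < |d|.
Radius of convergence: R = |-3 − z₀| = |3| = 3 (distance from z₀ to the singularity z = -3).

c_0 = 1/9, c_1 = 2/27, c_2 = 1/27, c_3 = 4/243; R = 3.


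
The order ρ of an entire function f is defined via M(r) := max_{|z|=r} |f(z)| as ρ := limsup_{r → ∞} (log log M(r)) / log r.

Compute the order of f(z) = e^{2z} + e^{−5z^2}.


Each summand is entire of order 1 and 2 respectively (as in the single-exponential case). The order of a sum is at most the max of the orders, so ρ ≤ 2. For the lower bound: on |z|=r choose arg z so that -5z^2 is real positive; then |e^{-5z^2}| = e^{5r^2} while |e^{2z}| ≤ e^{2r^1} = o(e^{5r^2}). So |f| ≥ e^{5r^2}(1 − o(1)) and ρ ≥ 2. Hence ρ = max(1, 2) = 2.
Therefore ρ = 2.

Order ρ = 2.


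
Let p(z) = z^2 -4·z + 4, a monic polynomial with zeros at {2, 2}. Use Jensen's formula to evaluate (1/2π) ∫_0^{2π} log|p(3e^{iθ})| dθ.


Zeros: 2, 2; r = 3.
Inside |z| < r: 2, 2. Outside (|z| ≥ r): ∅.
p(0) = 4, so log|p(0)| = log(4) = 1.3863.
Apply Jensen: I(r) = log|p(0)| + Σ_k log(r/|z_k|), summed over zeros inside |z| < r.
  log(r/|z_k|) for z_k = 2: log(3/2) = 0.4055
  log(r/|z_k|) for z_k = 2: log(3/2) = 0.4055
Sum over inside zeros: 0.8109.
I(r) = log|p(0)| + (inside sum) = 1.3863 + 0.8109 = 2.1972.
Closed form (all zeros inside, monic): I(r) = n·log(r) = 2·log(3) = 2.1972. ✓

I(r) ≈ 2.1972.


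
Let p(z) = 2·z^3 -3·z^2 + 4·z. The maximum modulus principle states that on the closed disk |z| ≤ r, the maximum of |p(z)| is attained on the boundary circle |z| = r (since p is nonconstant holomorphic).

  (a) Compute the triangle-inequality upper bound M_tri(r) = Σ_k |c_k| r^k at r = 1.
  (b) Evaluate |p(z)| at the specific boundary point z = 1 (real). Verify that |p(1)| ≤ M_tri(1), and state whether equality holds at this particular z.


Coefficients: c_0 = 0, c_1 = 4, c_2 = -3, c_3 = 2. Radius r = 1.
Part (a). Triangle bound: M_tri(r) = Σ_k |c_k| r^k
  = |0|·1^0 + |4|·1^1 + |-3|·1^2 + |2|·1^3
  = 0 + 4 + 3 + 2 = 9.
This bounds M(r) := max_{|z|=r} |p(z)| from above; equality holds iff all terms c_k z^k can be made to align in phase at a single z on |z|=r.
Part (b). At z = 1 (real, on the circle |z| = r):
  p(1) = (0)·1^0 + (4)·1^1 + (-3)·1^2 + (2)·1^3 = 3.
  |p(1)| = 3.
Check: |p(1)| = 3 ≤ 9 = M_tri(1). ✓ Equality does not hold at z = 1 (the coefficients have mixed signs, so the terms do not all align in phase there).

M_tri(1) = 9; |p(1)| = 3; equality at z=1: no.


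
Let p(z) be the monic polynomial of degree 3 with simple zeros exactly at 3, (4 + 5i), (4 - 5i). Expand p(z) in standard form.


The polynomial is p(z) = ∏_{α ∈ S} (z − α), where S = {3, (4 + 5i), (4 - 5i)}.
Expanding the product yields: p(z) = z^3 -11·z^2 + 65·z -123.
Note conjugate pairs combine to real quadratics: (z − (4+5i))(z − (4−5i)) = z² − 8z + 41.
The resulting polynomial has degree 3 and real coefficients as required.

p(z) = z^3 -11·z^2 + 65·z -123.


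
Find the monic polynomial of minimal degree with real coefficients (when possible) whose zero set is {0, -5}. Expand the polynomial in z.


The polynomial is p(z) = ∏_{α ∈ S} (z − α), where S = {0, -5}.
Expanding the product yields: p(z) = z^2 + 5·z.
The resulting polynomial has degree 2 and real coefficients as required.

p(z) = z^2 + 5·z.


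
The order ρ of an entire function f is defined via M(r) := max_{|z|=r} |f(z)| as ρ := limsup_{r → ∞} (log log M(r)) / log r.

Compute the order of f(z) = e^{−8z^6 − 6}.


|e^{−8z^6 − 6}| = e^{Re(-8·z^6) + -6} ≤ e^{8|z|^6 + -6} = e^{8r^6 + -6} on |z| = r, so ρ ≤ 6. Choosing z on |z|=r so that -8·z^6 is real positive (always possible by picking arg z appropriately) gives |f(z)| = e^{8r^6 + -6}, matching the bound. The additive constant -6 does not affect log log M(r) ~ 6·log r. Hence ρ = 6.
Therefore ρ = 6.

Order ρ = 6.


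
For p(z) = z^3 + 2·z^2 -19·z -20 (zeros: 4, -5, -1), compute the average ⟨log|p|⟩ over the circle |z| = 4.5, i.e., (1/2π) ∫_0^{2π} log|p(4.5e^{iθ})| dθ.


Zeros: -5, -1, 4; r = 4.5.
Inside |z| < r: -1, 4. Outside (|z| ≥ r): -5.
p(0) = -20, so log|p(0)| = log(20) = 2.9957.
Apply Jensen: I(r) = log|p(0)| + Σ_k log(r/|z_k|), summed over zeros inside |z| < r.
  log(r/|z_k|) for z_k = 4: log(4.5/4) = 0.1178
  log(r/|z_k|) for z_k = -1: log(4.5/1) = 1.5041
  Outside zeros (-5) contribute nothing to the Jensen sum.
Sum over inside zeros: 1.6219.
I(r) = log|p(0)| + (inside sum) = 2.9957 + 1.6219 = 4.6176.
Note: since some zeros are outside |z| ≤ r, the simplified n·log(r) form does NOT apply — only the inside zeros contribute.

I(r) ≈ 4.6176.


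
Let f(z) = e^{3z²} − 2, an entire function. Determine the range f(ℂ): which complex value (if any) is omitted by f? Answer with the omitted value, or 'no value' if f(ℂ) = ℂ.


Little Picard bounds the complement of f(ℂ) to at most one point.
The exponent g(z) = 3z² is a nonconstant polynomial, hence surjective onto ℂ. So e^{g(z)} takes every value in {e^w : w ∈ ℂ} = ℂ ∖ {0}. Adding -2 shifts the range to ℂ ∖ {-2}. f omits exactly -2.

Omitted value: -2.


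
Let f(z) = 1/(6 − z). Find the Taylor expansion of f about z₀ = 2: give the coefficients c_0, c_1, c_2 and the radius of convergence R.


Let w = z − z₀, so z = z₀ + w.
Then 6 − z = 6 − (z₀ + w) = (6 − z₀) − w = 4 − w.
f(z) = 1/(4 − w) = (1/(4)) · 1/(1 − w/(4)) = Σ_{n≥0} w^n / (4)^(n+1).
So c_n = 1/(4)^(n+1):
  c_0 = 1/(4)^1 = 1/4.
  c_1 = 1/(4)^2 = 1/16.
  c_2 = 1/(4)^3 = 1/64.
The series is valid for |w/d| < 1, i.e. |z − z₀| < |d|.
Radius of convergence: R = |6 − z₀| = |4| = 4 (distance from z₀ to the singularity z = 6).

c_0 = 1/4, c_1 = 1/16, c_2 = 1/64; R = 4.


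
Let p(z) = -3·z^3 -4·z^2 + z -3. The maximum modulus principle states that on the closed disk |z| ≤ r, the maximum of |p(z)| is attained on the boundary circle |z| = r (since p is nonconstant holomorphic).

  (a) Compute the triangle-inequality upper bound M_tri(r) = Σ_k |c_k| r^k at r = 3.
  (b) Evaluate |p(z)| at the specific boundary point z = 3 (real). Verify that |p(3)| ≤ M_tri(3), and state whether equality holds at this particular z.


Coefficients: c_0 = -3, c_1 = 1, c_2 = -4, c_3 = -3. Radius r = 3.
Part (a). Triangle bound: M_tri(r) = Σ_k |c_k| r^k
  = |-3|·3^0 + |1|·3^1 + |-4|·3^2 + |-3|·3^3
  = 3 + 3 + 36 + 81 = 123.
This bounds M(r) := max_{|z|=r} |p(z)| from above; equality holds iff all terms c_k z^k can be made to align in phase at a single z on |z|=r.
Part (b). At z = 3 (real, on the circle |z| = r):
  p(3) = (-3)·3^0 + (1)·3^1 + (-4)·3^2 + (-3)·3^3 = -117.
  |p(3)| = 117.
Check: |p(3)| = 117 ≤ 123 = M_tri(3). ✓ Equality does not hold at z = 3 (the coefficients have mixed signs, so the terms do not all align in phase there).

M_tri(3) = 123; |p(3)| = 117; equality at z=3: no.


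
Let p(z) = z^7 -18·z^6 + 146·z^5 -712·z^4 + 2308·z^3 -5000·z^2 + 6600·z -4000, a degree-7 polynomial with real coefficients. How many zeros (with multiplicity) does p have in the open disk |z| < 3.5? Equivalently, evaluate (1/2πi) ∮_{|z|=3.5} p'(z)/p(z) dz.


The zeros of p are: 4, (3 + 1i), (3 - 1i), (1 + 3i), (1 - 3i), (3 + 1i), (3 - 1i).
Their magnitudes are: 4, 3.162, 3.162, 3.162, 3.162, 3.162, 3.162.
Zeros with |z| < R = 3.5: (3 + 1i), (3 - 1i), (1 + 3i), (1 - 3i), (3 + 1i), (3 - 1i).
Count = 6.
By the argument principle, (1/2πi) ∮_{|z|=R} p'(z)/p(z) dz equals exactly this count.

Number of zeros inside |z| < 3.5: 6.


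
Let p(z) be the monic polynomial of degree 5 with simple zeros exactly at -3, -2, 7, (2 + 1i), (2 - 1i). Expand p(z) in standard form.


The polynomial is p(z) = ∏_{α ∈ S} (z − α), where S = {-3, -2, 7, (2 + 1i), (2 - 1i)}.
Expanding the product yields: p(z) = z^5 -6·z^4 -16·z^3 + 64·z^2 + 23·z -210.
Note conjugate pairs combine to real quadratics: (z − (2+1i))(z − (2−1i)) = z² − 4z + 5.
The resulting polynomial has degree 5 and real coefficients as required.

p(z) = z^5 -6·z^4 -16·z^3 + 64·z^2 + 23·z -210.


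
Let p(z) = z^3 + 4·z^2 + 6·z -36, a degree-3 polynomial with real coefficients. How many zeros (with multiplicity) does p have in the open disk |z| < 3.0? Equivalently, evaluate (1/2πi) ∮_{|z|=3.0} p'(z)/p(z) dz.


The zeros of p are: (-3 + 3i), (-3 - 3i), 2.
Their magnitudes are: 4.243, 4.243, 2.
Zeros with |z| < R = 3.0: 2.
Count = 1.
By the argument principle, (1/2πi) ∮_{|z|=R} p'(z)/p(z) dz equals exactly this count.

Number of zeros inside |z| < 3.0: 1.


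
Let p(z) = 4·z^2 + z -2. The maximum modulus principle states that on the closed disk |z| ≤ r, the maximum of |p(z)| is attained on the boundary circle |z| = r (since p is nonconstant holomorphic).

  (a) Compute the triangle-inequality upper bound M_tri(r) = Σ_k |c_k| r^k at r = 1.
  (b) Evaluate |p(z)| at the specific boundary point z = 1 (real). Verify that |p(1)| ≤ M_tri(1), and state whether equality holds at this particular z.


Coefficients: c_0 = -2, c_1 = 1, c_2 = 4. Radius r = 1.
Part (a). Triangle bound: M_tri(r) = Σ_k |c_k| r^k
  = |-2|·1^0 + |1|·1^1 + |4|·1^2
  = 2 + 1 + 4 = 7.
This bounds M(r) := max_{|z|=r} |p(z)| from above; equality holds iff all terms c_k z^k can be made to align in phase at a single z on |z|=r.
Part (b). At z = 1 (real, on the circle |z| = r):
  p(1) = (-2)·1^0 + (1)·1^1 + (4)·1^2 = 3.
  |p(1)| = 3.
Check: |p(1)| = 3 ≤ 7 = M_tri(1). ✓ Equality does not hold at z = 1 (the coefficients have mixed signs, so the terms do not all align in phase there).

M_tri(1) = 7; |p(1)| = 3; equality at z=1: no.


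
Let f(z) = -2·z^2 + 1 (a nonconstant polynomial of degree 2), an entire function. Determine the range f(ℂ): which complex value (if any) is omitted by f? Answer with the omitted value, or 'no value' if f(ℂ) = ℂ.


Little Picard bounds the complement of f(ℂ) to at most one point.
For every w ∈ ℂ, the equation p(z) − w = 0 is a nonconstant polynomial in z and hence has at least one root by the fundamental theorem of algebra. So p is surjective onto ℂ, omitting no value.

Omitted value: no value.


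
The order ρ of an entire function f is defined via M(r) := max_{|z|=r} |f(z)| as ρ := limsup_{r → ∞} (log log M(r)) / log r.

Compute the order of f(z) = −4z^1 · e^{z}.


M(r) = max_{|z|=r} |-4|·|z|^1·|e^{z}| = 4·r^1 · e^{1r^1} (the factors attain their maxima compatibly on |z|=r). Then log M(r) = log 4 + 1·log r + 1r^1, dominated by the last term, so log log M(r) ~ 1·log r. The polynomial factor -4z^1 contributes only a log r term and does not affect the order. ρ = 1.
Therefore ρ = 1.

Order ρ = 1.


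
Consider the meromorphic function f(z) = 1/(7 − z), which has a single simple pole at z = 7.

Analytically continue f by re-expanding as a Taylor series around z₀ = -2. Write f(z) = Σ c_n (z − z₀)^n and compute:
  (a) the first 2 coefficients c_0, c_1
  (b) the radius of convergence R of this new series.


Let w = z − z₀, so z = z₀ + w.
Then 7 − z = 7 − (z₀ + w) = (7 − z₀) − w = 9 − w.
f(z) = 1/(9 − w) = (1/(9)) · 1/(1 − w/(9)) = Σ_{n≥0} w^n / (9)^(n+1).
So c_n = 1/(9)^(n+1):
  c_0 = 1/(9)^1 = 1/9.
  c_1 = 1/(9)^2 = 1/81.
The series is valid for |w/d| < 1, i.e. |z − z₀| < |d|.
Radius of convergence: R = |7 − z₀| = |9| = 9 (distance from z₀ to the singularity z = 7).

c_0 = 1/9, c_1 = 1/81; R = 9.


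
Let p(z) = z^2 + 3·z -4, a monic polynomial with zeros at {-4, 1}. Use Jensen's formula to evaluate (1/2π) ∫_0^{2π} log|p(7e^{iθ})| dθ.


Zeros: -4, 1; r = 7.
Inside |z| < r: -4, 1. Outside (|z| ≥ r): ∅.
p(0) = -4, so log|p(0)| = log(4) = 1.3863.
Apply Jensen: I(r) = log|p(0)| + Σ_k log(r/|z_k|), summed over zeros inside |z| < r.
  log(r/|z_k|) for z_k = -4: log(7/4) = 0.5596
  log(r/|z_k|) for z_k = 1: log(7/1) = 1.9459
Sum over inside zeros: 2.5055.
I(r) = log|p(0)| + (inside sum) = 1.3863 + 2.5055 = 3.8918.
Closed form (all zeros inside, monic): I(r) = n·log(r) = 2·log(7) = 3.8918. ✓

I(r) ≈ 3.8918.


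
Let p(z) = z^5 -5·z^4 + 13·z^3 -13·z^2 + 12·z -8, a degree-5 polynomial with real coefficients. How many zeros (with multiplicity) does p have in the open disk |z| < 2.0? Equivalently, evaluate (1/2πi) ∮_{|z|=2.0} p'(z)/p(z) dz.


The zeros of p are: 1, (0 + 1i), (0 - 1i), (2 + 2i), (2 - 2i).
Their magnitudes are: 1, 1, 1, 2.828, 2.828.
Zeros with |z| < R = 2.0: 1, (0 + 1i), (0 - 1i).
Count = 3.
By the argument principle, (1/2πi) ∮_{|z|=R} p'(z)/p(z) dz equals exactly this count.

Number of zeros inside |z| < 2.0: 3.


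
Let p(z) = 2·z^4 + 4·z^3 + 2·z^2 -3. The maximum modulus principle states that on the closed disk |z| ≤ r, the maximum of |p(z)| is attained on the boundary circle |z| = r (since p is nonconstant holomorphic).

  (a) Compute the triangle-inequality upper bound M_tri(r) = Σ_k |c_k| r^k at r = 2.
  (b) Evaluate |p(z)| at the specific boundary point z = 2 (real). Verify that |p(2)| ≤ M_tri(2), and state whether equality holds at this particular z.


Coefficients: c_0 = -3, c_1 = 0, c_2 = 2, c_3 = 4, c_4 = 2. Radius r = 2.
Part (a). Triangle bound: M_tri(r) = Σ_k |c_k| r^k
  = |-3|·2^0 + |0|·2^1 + |2|·2^2 + |4|·2^3 + |2|·2^4
  = 3 + 0 + 8 + 32 + 32 = 75.
This bounds M(r) := max_{|z|=r} |p(z)| from above; equality holds iff all terms c_k z^k can be made to align in phase at a single z on |z|=r.
Part (b). At z = 2 (real, on the circle |z| = r):
  p(2) = (-3)·2^0 + (0)·2^1 + (2)·2^2 + (4)·2^3 + (2)·2^4 = 69.
  |p(2)| = 69.
Check: |p(2)| = 69 ≤ 75 = M_tri(2). ✓ Equality does not hold at z = 2 (the coefficients have mixed signs, so the terms do not all align in phase there).

M_tri(2) = 75; |p(2)| = 69; equality at z=2: no.


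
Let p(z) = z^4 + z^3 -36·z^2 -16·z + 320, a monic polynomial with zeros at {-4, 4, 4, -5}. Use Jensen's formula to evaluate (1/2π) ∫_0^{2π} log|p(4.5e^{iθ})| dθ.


Zeros: -5, -4, 4, 4; r = 4.5.
Inside |z| < r: -4, 4, 4. Outside (|z| ≥ r): -5.
p(0) = 320, so log|p(0)| = log(320) = 5.7683.
Apply Jensen: I(r) = log|p(0)| + Σ_k log(r/|z_k|), summed over zeros inside |z| < r.
  log(r/|z_k|) for z_k = -4: log(4.5/4) = 0.1178
  log(r/|z_k|) for z_k = 4: log(4.5/4) = 0.1178
  log(r/|z_k|) for z_k = 4: log(4.5/4) = 0.1178
  Outside zeros (-5) contribute nothing to the Jensen sum.
Sum over inside zeros: 0.3533.
I(r) = log|p(0)| + (inside sum) = 5.7683 + 0.3533 = 6.1217.
Note: since some zeros are outside |z| ≤ r, the simplified n·log(r) form does NOT apply — only the inside zeros contribute.

I(r) ≈ 6.1217.


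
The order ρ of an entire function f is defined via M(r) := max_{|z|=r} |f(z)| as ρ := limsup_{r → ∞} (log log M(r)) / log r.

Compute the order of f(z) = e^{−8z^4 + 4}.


|e^{−8z^4 + 4}| = e^{Re(-8·z^4) + 4} ≤ e^{8|z|^4 + 4} = e^{8r^4 + 4} on |z| = r, so ρ ≤ 4. Choosing z on |z|=r so that -8·z^4 is real positive (always possible by picking arg z appropriately) gives |f(z)| = e^{8r^4 + 4}, matching the bound. The additive constant 4 does not affect log log M(r) ~ 4·log r. Hence ρ = 4.
Therefore ρ = 4.

Order ρ = 4.


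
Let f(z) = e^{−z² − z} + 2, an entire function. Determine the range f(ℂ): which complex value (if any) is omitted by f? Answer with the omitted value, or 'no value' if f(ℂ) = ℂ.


Little Picard bounds the complement of f(ℂ) to at most one point.
The exponent g(z) = −z² − z is a nonconstant polynomial, hence surjective onto ℂ. So e^{g(z)} takes every value in {e^w : w ∈ ℂ} = ℂ ∖ {0}. Adding 2 shifts the range to ℂ ∖ {2}. f omits exactly 2.

Omitted value: 2.
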